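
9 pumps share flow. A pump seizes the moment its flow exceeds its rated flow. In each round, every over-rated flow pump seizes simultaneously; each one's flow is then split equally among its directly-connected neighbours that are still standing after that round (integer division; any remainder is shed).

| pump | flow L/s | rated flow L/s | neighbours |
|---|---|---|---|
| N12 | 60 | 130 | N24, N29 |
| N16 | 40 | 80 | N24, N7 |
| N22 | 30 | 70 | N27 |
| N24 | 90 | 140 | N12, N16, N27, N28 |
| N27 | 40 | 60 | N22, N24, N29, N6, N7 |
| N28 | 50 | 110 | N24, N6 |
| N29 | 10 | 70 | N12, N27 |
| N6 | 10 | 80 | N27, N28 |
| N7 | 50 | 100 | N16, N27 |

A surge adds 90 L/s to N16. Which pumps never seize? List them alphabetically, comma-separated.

N28, N6

Round 1 — N16 at 130 > 80. N16 seizes.
  N16 sheds 130 L/s to N24, N7: 65 each.
    N24: 90+65 = 155 > 140
    N7: 50+65 = 115 > 100
Round 2 — N24, N7 seize.
  N24 sheds 155 L/s to N12, N27, N28: 51 each (2 lost).
    N12: 60+51 = 111 ≤ 130
    N27: 40+51 = 91 > 60
    N28: 50+51 = 101 ≤ 110
  N7 sheds 115 L/s to N27: 115 each.
    N27: 91+115 = 206 > 60
Round 3 — N27 seizes.
  N27 sheds 206 L/s to N22, N29, N6: 68 each (2 lost).
    N22: 30+68 = 98 > 70
    N29: 10+68 = 78 > 70
    N6: 10+68 = 78 ≤ 80
Round 4 — N22, N29 seize.
  N22 sheds 98 L/s: no online neighbours, lost.
  N29 sheds 78 L/s to N12: 78 each.
    N12: 111+78 = 189 > 130
Round 5 — N12 seizes.
  N12 sheds 189 L/s: no online neighbours, lost.
No further seizures.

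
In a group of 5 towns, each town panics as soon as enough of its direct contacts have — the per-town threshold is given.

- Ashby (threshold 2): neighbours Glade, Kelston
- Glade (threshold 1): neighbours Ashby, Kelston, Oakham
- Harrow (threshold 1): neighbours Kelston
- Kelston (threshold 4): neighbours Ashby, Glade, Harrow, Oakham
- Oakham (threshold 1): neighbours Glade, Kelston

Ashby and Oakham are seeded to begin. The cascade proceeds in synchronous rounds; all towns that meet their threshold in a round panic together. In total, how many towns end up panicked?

Round 1 — Ashby, Oakham panic (initial).
Round 2 — checking thresholds:
  Glade: 2 of 3 neighbours ≥ 1, panics.
  Kelston: 2 of 4 neighbours < 4, below threshold.
Round 3 — no new panics; cascade stops.

3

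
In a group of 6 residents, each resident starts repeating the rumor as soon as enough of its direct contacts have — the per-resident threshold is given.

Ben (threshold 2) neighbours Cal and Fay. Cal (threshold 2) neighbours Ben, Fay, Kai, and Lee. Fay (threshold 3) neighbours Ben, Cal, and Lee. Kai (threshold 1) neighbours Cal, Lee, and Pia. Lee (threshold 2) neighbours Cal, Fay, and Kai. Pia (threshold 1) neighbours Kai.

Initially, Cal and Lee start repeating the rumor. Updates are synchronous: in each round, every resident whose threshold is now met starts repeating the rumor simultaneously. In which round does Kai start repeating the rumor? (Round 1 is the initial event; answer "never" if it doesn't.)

2

Round 1 — Cal, Lee start repeating the rumor (initial).
Round 2 — checking thresholds:
  Ben: 1 of 2 neighbours < 2, not yet.
  Fay: 2 of 3 neighbours < 3, not yet.
  Kai: 2 of 3 neighbours ≥ 1, starts repeating the rumor.
Round 3 — checking thresholds:
  Ben: 1 of 2 neighbours < 2, not yet.
  Fay: 2 of 3 neighbours < 3, not yet.
  Pia: 1 of 1 neighbours ≥ 1, starts repeating the rumor.
Round 4 — no new spreads; cascade stops.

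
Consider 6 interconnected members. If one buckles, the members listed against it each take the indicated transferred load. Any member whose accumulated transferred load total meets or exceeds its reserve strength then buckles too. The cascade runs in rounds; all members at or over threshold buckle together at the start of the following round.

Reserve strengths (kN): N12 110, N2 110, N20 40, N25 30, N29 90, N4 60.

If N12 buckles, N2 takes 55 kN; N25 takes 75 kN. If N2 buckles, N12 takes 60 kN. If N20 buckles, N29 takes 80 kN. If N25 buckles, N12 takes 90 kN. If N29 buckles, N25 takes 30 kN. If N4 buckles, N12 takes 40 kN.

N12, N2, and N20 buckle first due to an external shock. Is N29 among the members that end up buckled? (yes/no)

no

Round 1 — N12, N2, N20 buckle (initial).
  N25: +75 → 75 ≥ 30
  N29: +80 → 80 < 90
Round 2 — N25 buckles.
No further bucklings.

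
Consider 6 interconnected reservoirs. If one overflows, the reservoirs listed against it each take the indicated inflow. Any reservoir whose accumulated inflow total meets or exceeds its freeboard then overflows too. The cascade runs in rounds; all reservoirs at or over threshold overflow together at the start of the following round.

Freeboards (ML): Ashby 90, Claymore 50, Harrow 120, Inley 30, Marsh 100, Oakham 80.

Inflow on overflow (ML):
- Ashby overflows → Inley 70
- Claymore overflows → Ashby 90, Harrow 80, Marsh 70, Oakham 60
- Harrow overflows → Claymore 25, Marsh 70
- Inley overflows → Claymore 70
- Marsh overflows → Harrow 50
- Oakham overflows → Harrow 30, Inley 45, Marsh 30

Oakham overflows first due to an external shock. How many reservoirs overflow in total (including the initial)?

6

Round 1 — Oakham overflows (initial).
  Harrow: +30 → 30 < 120
  Inley: +45 → 45 ≥ 30
  Marsh: +30 → 30 < 100
Round 2 — Inley overflows.
  Claymore: +70 → 70 ≥ 50
Round 3 — Claymore overflows.
  Ashby: +90 → 90 ≥ 90
  Harrow: +80 → 110 < 120
  Marsh: +70 → 100 ≥ 100
Round 4 — Ashby, Marsh overflow.
  Harrow: +50 → 160 ≥ 120
Round 5 — Harrow overflows.
No further overflows.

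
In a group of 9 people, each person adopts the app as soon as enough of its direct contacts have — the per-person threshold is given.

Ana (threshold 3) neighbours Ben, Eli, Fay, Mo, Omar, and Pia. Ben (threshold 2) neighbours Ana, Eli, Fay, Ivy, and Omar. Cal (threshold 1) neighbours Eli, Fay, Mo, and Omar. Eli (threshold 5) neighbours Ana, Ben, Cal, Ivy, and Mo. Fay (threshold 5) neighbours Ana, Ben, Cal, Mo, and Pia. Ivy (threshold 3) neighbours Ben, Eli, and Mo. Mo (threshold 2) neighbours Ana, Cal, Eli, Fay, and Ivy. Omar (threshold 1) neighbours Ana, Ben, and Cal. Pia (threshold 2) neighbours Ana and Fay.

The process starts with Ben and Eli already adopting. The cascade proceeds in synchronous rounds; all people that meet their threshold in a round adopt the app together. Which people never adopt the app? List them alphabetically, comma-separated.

Round 1 — Ben, Eli adopt the app (initial).
Round 2 — checking thresholds:
  Ana: 2 of 6 neighbours < 3, holds.
  Cal: 1 of 4 neighbours ≥ 1, adopts the app.
  Fay: 1 of 5 neighbours < 5, holds.
  Ivy: 2 of 3 neighbours < 3, holds.
  Mo: 1 of 5 neighbours < 2, holds.
  Omar: 1 of 3 neighbours ≥ 1, adopts the app.
Round 3 — checking thresholds:
  Ana: 3 of 6 neighbours ≥ 3, adopts the app.
  Fay: 2 of 5 neighbours < 5, holds.
  Ivy: 2 of 3 neighbours < 3, holds.
  Mo: 2 of 5 neighbours ≥ 2, adopts the app.
Round 4 — checking thresholds:
  Fay: 4 of 5 neighbours < 5, holds.
  Ivy: 3 of 3 neighbours ≥ 3, adopts the app.
  Pia: 1 of 2 neighbours < 2, holds.
Round 5 — no new adoptions; cascade stops.

Fay, Pia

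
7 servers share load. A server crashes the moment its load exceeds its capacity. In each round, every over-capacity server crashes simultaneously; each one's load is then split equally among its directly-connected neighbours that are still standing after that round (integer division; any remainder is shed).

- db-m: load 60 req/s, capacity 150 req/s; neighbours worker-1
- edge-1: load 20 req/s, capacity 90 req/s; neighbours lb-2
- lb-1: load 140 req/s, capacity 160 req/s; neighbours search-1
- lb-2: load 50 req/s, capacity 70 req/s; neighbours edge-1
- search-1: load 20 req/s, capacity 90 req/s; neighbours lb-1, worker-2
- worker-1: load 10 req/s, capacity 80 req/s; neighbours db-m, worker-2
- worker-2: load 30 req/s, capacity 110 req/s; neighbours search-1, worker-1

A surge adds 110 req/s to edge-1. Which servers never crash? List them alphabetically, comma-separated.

db-m, lb-1, search-1, worker-1, worker-2

Round 1 — edge-1 at 130 > 90. edge-1 crashes.
  edge-1 sheds 130 req/s to lb-2: 130 each.
    lb-2: 50+130 = 180 > 70
Round 2 — lb-2 crashes.
  lb-2 sheds 180 req/s: no online neighbours, lost.
No further crashes.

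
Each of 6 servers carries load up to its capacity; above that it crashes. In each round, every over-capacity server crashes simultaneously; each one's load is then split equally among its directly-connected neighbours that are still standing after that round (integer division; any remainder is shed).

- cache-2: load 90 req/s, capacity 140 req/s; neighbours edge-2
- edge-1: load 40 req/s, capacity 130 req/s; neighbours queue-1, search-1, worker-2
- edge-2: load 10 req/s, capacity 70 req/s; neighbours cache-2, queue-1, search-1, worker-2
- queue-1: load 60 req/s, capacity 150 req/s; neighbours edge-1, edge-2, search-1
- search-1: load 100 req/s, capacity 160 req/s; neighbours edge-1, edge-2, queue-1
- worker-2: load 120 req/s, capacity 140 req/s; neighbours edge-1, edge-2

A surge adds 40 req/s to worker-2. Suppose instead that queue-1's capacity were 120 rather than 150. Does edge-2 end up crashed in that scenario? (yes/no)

yes

With queue-1's capacity at 120:
Round 1 — worker-2 at 160 > 140. worker-2 crashes.
  worker-2 sheds 160 req/s to edge-1, edge-2: 80 each.
    edge-1: 40+80 = 120 ≤ 130
    edge-2: 10+80 = 90 > 70
Round 2 — edge-2 crashes.
  edge-2 sheds 90 req/s to cache-2, queue-1, search-1: 30 each.
    cache-2: 90+30 = 120 ≤ 140
    queue-1: 60+30 = 90 ≤ 120
    search-1: 100+30 = 130 ≤ 160
No further crashes.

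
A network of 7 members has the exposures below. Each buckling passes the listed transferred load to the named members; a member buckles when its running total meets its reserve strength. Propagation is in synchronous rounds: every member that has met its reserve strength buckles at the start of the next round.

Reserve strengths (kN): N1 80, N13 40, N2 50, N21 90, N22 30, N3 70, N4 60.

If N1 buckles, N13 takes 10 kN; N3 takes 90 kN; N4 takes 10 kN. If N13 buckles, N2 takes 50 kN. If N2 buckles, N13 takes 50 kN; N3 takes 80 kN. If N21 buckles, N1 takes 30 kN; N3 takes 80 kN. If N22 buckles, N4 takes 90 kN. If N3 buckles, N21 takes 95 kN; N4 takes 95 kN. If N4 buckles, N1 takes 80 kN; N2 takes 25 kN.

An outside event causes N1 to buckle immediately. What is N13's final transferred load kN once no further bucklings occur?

10

Round 1 — N1 buckles (initial).
  N13: +10 → 10 < 40
  N3: +90 → 90 ≥ 70
  N4: +10 → 10 < 60
Round 2 — N3 buckles.
  N21: +95 → 95 ≥ 90
  N4: +95 → 105 ≥ 60
Round 3 — N21, N4 buckle.
  N2: +25 → 25 < 50
No further bucklings.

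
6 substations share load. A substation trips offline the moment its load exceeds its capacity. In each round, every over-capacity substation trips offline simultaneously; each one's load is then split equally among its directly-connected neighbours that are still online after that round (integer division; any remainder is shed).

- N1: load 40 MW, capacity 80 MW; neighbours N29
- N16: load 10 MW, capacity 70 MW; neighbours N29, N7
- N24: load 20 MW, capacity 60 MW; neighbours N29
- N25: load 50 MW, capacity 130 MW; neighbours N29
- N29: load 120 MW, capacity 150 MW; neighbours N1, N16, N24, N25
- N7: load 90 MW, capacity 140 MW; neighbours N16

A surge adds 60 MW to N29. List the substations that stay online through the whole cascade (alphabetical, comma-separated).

Round 1 — N29 at 180 > 150. N29 trips offline.
  N29 sheds 180 MW to N1, N16, N24, N25: 45 each.
    N1: 40+45 = 85 > 80
    N16: 10+45 = 55 ≤ 70
    N24: 20+45 = 65 > 60
    N25: 50+45 = 95 ≤ 130
Round 2 — N1, N24 trip offline.
  N1 sheds 85 MW: no online neighbours, lost.
  N24 sheds 65 MW: no online neighbours, lost.
No further trips.

N16, N25, N7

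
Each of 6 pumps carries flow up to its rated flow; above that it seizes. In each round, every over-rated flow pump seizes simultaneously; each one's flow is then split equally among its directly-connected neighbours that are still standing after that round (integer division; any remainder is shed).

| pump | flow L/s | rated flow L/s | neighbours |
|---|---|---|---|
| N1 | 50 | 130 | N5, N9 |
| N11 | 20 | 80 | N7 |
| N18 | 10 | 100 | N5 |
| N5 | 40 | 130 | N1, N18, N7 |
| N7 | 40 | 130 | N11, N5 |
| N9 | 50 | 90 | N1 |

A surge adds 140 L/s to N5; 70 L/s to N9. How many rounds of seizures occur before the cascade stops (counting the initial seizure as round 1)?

Round 1 — N5 at 180 > 130; N9 at 120 > 90. N5, N9 seize.
  N5 sheds 180 L/s to N1, N18, N7: 60 each.
    N1: 50+60 = 110 ≤ 130
    N18: 10+60 = 70 ≤ 100
    N7: 40+60 = 100 ≤ 130
  N9 sheds 120 L/s to N1: 120 each.
    N1: 110+120 = 230 > 130
Round 2 — N1 seizes.
  N1 sheds 230 L/s: no online neighbours, lost.
No further seizures.

2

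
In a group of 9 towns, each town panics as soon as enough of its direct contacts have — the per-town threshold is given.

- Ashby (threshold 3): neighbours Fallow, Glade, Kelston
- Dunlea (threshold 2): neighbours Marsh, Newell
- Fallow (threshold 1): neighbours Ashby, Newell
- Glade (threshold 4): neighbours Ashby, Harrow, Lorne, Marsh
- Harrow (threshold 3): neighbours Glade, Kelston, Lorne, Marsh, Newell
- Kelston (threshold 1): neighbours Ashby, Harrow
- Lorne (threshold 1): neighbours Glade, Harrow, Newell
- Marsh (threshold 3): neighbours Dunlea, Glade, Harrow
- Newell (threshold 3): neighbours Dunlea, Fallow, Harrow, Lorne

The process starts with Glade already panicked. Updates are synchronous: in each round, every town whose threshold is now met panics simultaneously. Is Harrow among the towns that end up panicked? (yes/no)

no

Round 1 — Glade panics (initial).
Round 2 — checking thresholds:
  Ashby: 1 of 3 neighbours < 3, not yet.
  Harrow: 1 of 5 neighbours < 3, not yet.
  Lorne: 1 of 3 neighbours ≥ 1, panics.
  Marsh: 1 of 3 neighbours < 3, not yet.
Round 3 — no new panics; cascade stops.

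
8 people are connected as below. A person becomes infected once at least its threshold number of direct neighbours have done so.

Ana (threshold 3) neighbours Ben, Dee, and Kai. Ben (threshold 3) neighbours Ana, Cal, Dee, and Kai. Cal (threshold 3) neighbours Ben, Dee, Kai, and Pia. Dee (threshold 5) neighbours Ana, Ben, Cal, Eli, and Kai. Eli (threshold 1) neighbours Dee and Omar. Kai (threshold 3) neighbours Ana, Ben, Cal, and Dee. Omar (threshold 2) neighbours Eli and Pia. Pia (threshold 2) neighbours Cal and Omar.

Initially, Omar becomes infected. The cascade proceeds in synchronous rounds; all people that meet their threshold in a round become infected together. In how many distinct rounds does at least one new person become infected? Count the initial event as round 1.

Round 1 — Omar becomes infected (initial).
Round 2 — checking thresholds:
  Eli: 1 of 2 neighbours ≥ 1, becomes infected.
  Pia: 1 of 2 neighbours < 2, holds.
Round 3 — no new infections; cascade stops.

2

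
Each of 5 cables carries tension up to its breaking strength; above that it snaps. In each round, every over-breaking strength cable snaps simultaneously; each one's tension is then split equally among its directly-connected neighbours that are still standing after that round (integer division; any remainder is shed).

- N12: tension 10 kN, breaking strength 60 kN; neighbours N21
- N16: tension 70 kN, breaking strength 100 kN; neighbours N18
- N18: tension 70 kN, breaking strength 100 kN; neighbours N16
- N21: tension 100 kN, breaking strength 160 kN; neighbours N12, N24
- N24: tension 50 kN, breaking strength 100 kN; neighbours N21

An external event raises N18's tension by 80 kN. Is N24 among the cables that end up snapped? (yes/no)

no

Round 1 — N18 at 150 > 100. N18 snaps.
  N18 sheds 150 kN to N16: 150 each.
    N16: 70+150 = 220 > 100
Round 2 — N16 snaps.
  N16 sheds 220 kN: no online neighbours, lost.
No further breaks.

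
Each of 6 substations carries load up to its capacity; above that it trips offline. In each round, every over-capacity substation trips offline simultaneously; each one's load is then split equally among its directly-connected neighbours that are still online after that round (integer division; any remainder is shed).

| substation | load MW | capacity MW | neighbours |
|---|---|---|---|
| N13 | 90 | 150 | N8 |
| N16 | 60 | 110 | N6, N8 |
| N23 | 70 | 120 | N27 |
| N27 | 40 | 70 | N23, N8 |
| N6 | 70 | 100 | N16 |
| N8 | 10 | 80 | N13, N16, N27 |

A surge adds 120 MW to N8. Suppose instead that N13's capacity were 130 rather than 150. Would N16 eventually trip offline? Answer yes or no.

no

With N13's capacity at 130:
Round 1 — N8 at 130 > 80. N8 trips offline.
  N8 sheds 130 MW to N13, N16, N27: 43 each (1 lost).
    N13: 90+43 = 133 > 130
    N16: 60+43 = 103 ≤ 110
    N27: 40+43 = 83 > 70
Round 2 — N13, N27 trip offline.
  N13 sheds 133 MW: no online neighbours, lost.
  N27 sheds 83 MW to N23: 83 each.
    N23: 70+83 = 153 > 120
Round 3 — N23 trips offline.
  N23 sheds 153 MW: no online neighbours, lost.
No further trips.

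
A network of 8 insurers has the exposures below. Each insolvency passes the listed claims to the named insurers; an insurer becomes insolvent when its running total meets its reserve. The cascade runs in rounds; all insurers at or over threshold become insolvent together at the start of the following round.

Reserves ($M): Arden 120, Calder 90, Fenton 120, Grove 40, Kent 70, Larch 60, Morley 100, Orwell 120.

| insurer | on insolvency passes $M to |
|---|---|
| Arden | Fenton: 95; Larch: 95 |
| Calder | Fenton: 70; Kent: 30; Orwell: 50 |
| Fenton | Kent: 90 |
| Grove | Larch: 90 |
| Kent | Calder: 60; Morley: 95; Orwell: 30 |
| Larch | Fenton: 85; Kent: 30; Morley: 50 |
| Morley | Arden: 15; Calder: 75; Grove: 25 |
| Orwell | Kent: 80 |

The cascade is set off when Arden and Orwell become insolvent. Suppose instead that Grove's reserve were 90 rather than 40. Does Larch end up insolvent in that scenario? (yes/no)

With Grove's reserve at 90:
Round 1 — Arden, Orwell become insolvent (initial).
  Fenton: +95 → 95 < 120
  Kent: +80 → 80 ≥ 70
  Larch: +95 → 95 ≥ 60
Round 2 — Kent, Larch become insolvent.
  Calder: +60 → 60 < 90
  Fenton: +85 → 180 ≥ 120
  Morley: +95+50 → 145 ≥ 100
Round 3 — Fenton, Morley become insolvent.
  Calder: +75 → 135 ≥ 90
  Grove: +25 → 25 < 90
Round 4 — Calder becomes insolvent.
No further insolvencies.

yes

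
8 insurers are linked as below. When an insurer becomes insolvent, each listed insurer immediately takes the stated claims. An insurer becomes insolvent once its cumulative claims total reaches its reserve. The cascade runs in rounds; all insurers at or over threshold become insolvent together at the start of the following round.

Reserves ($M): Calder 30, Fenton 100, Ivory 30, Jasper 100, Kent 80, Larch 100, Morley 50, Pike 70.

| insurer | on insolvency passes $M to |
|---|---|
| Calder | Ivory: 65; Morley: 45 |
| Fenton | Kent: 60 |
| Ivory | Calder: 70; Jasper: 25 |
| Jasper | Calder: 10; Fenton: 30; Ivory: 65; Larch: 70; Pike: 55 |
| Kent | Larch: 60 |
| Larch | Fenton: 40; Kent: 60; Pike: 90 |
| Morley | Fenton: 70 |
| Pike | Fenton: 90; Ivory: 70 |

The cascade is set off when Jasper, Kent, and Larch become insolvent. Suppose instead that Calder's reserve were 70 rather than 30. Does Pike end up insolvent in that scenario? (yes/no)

yes

With Calder's reserve at 70:
Round 1 — Jasper, Kent, Larch become insolvent (initial).
  Calder: +10 → 10 < 70
  Fenton: +30+40 → 70 < 100
  Ivory: +65 → 65 ≥ 30
  Pike: +55+90 → 145 ≥ 70
Round 2 — Ivory, Pike become insolvent.
  Calder: +70 → 80 ≥ 70
  Fenton: +90 → 160 ≥ 100
Round 3 — Calder, Fenton become insolvent.
  Morley: +45 → 45 < 50
No further insolvencies.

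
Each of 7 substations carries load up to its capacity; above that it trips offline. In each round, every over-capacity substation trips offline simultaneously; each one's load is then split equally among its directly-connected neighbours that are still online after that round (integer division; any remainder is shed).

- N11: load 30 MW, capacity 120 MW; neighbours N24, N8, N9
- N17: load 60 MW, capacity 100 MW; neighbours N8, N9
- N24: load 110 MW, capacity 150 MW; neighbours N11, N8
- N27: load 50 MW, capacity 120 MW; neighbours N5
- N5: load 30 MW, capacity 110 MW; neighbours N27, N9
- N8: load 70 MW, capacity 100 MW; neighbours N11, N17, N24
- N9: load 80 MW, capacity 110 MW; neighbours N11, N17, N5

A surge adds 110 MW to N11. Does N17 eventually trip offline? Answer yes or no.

Round 1 — N11 at 140 > 120. N11 trips offline.
  N11 sheds 140 MW to N24, N8, N9: 46 each (2 lost).
    N24: 110+46 = 156 > 150
    N8: 70+46 = 116 > 100
    N9: 80+46 = 126 > 110
Round 2 — N24, N8, N9 trip offline.
  N24 sheds 156 MW: no online neighbours, lost.
  N8 sheds 116 MW to N17: 116 each.
    N17: 60+116 = 176 > 100
  N9 sheds 126 MW to N17, N5: 63 each.
    N17: 176+63 = 239 > 100
    N5: 30+63 = 93 ≤ 110
Round 3 — N17 trips offline.
  N17 sheds 239 MW: no online neighbours, lost.
No further trips.

yes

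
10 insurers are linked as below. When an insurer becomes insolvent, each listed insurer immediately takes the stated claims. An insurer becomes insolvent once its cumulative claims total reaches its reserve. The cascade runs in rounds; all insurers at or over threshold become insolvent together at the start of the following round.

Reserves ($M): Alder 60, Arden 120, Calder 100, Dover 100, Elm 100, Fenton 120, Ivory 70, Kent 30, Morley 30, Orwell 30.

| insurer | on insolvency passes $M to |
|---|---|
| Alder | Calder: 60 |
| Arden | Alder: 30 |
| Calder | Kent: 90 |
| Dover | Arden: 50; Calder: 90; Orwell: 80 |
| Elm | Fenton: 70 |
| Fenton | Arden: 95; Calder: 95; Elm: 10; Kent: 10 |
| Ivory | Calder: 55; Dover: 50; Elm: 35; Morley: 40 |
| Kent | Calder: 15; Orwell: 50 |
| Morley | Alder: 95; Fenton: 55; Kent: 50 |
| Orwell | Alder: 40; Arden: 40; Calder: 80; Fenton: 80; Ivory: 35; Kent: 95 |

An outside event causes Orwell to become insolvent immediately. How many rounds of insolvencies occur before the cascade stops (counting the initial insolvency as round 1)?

Round 1 — Orwell becomes insolvent (initial).
  Alder: +40 → 40 < 60
  Arden: +40 → 40 < 120
  Calder: +80 → 80 < 100
  Fenton: +80 → 80 < 120
  Ivory: +35 → 35 < 70
  Kent: +95 → 95 ≥ 30
Round 2 — Kent becomes insolvent.
  Calder: +15 → 95 < 100
No further insolvencies.

2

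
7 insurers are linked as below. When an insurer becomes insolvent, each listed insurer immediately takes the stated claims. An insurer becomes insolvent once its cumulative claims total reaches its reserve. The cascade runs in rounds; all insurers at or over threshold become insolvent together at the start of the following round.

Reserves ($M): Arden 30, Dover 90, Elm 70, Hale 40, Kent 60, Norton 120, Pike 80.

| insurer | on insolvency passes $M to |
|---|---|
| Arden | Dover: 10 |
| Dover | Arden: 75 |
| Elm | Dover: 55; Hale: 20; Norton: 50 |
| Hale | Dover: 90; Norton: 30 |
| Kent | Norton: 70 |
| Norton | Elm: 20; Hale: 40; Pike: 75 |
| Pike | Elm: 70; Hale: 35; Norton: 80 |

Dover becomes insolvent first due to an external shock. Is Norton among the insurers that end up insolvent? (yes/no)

Round 1 — Dover becomes insolvent (initial).
  Arden: +75 → 75 ≥ 30
Round 2 — Arden becomes insolvent.
No further insolvencies.

no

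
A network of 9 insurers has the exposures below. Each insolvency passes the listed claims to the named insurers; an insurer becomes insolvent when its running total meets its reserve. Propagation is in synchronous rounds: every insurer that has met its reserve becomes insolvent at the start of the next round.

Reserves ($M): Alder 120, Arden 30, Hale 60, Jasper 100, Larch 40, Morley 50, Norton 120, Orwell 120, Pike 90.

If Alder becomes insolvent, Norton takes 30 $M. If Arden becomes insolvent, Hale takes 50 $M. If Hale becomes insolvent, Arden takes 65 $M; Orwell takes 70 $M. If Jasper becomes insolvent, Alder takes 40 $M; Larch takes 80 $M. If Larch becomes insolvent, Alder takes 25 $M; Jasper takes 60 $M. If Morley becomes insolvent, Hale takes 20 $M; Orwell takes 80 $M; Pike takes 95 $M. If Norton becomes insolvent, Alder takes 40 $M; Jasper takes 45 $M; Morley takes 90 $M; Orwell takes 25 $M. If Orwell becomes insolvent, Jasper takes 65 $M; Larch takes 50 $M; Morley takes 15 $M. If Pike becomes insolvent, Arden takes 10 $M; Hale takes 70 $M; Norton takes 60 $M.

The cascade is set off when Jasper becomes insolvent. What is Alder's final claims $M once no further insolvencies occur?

Round 1 — Jasper becomes insolvent (initial).
  Alder: +40 → 40 < 120
  Larch: +80 → 80 ≥ 40
Round 2 — Larch becomes insolvent.
  Alder: +25 → 65 < 120
No further insolvencies.

65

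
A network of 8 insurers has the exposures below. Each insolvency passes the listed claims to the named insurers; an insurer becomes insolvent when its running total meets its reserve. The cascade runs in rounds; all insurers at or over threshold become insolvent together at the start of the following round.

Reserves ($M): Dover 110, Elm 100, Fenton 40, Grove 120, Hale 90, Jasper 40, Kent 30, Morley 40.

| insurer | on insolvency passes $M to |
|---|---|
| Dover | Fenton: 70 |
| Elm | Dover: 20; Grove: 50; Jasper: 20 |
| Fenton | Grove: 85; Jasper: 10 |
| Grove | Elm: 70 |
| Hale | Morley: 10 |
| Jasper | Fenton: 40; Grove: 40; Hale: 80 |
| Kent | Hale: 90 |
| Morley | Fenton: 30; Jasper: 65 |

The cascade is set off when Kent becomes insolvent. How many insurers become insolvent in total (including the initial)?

2

Round 1 — Kent becomes insolvent (initial).
  Hale: +90 → 90 ≥ 90
Round 2 — Hale becomes insolvent.
  Morley: +10 → 10 < 40
No further insolvencies.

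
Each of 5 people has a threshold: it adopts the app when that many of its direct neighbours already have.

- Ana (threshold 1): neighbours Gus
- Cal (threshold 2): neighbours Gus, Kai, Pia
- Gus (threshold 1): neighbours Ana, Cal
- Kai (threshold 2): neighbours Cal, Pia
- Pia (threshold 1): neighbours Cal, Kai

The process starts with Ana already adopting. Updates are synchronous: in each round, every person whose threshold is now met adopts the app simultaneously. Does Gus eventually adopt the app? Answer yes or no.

Round 1 — Ana adopts the app (initial).
Round 2 — checking thresholds:
  Gus: 1 of 2 neighbours ≥ 1, adopts the app.
Round 3 — no new adoptions; cascade stops.

yes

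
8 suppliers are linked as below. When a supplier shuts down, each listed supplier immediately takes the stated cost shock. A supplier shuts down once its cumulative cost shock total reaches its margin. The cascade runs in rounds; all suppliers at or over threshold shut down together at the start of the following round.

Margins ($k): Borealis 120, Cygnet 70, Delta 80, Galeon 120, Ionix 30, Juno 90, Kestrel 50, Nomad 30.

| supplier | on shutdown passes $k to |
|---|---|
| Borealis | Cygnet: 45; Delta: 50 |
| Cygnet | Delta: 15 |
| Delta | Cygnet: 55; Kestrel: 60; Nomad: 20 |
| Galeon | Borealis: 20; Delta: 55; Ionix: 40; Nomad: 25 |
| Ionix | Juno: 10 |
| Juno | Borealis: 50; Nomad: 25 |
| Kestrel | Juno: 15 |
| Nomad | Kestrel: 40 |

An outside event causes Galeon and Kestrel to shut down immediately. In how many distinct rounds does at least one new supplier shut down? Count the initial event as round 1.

2

Round 1 — Galeon, Kestrel shut down (initial).
  Borealis: +20 → 20 < 120
  Delta: +55 → 55 < 80
  Ionix: +40 → 40 ≥ 30
  Juno: +15 → 15 < 90
  Nomad: +25 → 25 < 30
Round 2 — Ionix shuts down.
  Juno: +10 → 25 < 90
No further shutdowns.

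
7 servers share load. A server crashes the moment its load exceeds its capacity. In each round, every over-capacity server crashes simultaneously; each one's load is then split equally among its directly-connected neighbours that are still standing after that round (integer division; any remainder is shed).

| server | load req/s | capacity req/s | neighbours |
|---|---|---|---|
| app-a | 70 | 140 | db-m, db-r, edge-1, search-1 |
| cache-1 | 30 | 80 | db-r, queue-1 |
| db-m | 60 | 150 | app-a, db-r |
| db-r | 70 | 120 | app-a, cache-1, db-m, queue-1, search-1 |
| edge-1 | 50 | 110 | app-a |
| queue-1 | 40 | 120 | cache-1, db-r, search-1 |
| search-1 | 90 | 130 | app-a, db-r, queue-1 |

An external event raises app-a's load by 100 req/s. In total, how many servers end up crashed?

6

Round 1 — app-a at 170 > 140. app-a crashes.
  app-a sheds 170 req/s to db-m, db-r, edge-1, search-1: 42 each (2 lost).
    db-m: 60+42 = 102 ≤ 150
    db-r: 70+42 = 112 ≤ 120
    edge-1: 50+42 = 92 ≤ 110
    search-1: 90+42 = 132 > 130
Round 2 — search-1 crashes.
  search-1 sheds 132 req/s to db-r, queue-1: 66 each.
    db-r: 112+66 = 178 > 120
    queue-1: 40+66 = 106 ≤ 120
Round 3 — db-r crashes.
  db-r sheds 178 req/s to cache-1, db-m, queue-1: 59 each (1 lost).
    cache-1: 30+59 = 89 > 80
    db-m: 102+59 = 161 > 150
    queue-1: 106+59 = 165 > 120
Round 4 — cache-1, db-m, queue-1 crash.
  cache-1 sheds 89 req/s: no online neighbours, lost.
  db-m sheds 161 req/s: no online neighbours, lost.
  queue-1 sheds 165 req/s: no online neighbours, lost.
No further crashes.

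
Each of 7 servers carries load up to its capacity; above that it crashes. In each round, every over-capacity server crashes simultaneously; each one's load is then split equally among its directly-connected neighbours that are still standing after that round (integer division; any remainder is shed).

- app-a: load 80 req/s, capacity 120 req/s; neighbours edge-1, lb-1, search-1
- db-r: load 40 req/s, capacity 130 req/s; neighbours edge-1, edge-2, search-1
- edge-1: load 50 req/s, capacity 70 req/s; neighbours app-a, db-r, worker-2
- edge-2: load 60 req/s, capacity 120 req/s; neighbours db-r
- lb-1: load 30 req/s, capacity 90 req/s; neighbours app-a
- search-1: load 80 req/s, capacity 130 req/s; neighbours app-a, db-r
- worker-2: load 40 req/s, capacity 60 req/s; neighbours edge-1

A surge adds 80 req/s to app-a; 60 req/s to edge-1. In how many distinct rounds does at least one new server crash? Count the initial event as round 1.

4

Round 1 — app-a at 160 > 120; edge-1 at 110 > 70. app-a, edge-1 crash.
  app-a sheds 160 req/s to lb-1, search-1: 80 each.
    lb-1: 30+80 = 110 > 90
    search-1: 80+80 = 160 > 130
  edge-1 sheds 110 req/s to db-r, worker-2: 55 each.
    db-r: 40+55 = 95 ≤ 130
    worker-2: 40+55 = 95 > 60
Round 2 — lb-1, search-1, worker-2 crash.
  lb-1 sheds 110 req/s: no online neighbours, lost.
  search-1 sheds 160 req/s to db-r: 160 each.
    db-r: 95+160 = 255 > 130
  worker-2 sheds 95 req/s: no online neighbours, lost.
Round 3 — db-r crashes.
  db-r sheds 255 req/s to edge-2: 255 each.
    edge-2: 60+255 = 315 > 120
Round 4 — edge-2 crashes.
  edge-2 sheds 315 req/s: no online neighbours, lost.
No further crashes.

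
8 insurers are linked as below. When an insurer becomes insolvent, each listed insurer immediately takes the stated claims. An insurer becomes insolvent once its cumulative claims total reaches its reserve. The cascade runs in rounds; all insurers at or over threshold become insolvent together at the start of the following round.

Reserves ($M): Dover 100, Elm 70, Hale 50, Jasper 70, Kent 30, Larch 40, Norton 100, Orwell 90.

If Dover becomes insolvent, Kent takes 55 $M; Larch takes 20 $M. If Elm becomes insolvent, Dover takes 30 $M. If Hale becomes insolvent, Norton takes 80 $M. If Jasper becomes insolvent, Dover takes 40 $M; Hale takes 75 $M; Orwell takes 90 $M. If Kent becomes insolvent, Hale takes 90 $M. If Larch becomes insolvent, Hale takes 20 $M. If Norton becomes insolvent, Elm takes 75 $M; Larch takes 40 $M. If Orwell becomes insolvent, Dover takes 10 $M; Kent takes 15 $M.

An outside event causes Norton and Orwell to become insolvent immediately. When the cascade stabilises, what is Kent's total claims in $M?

15

Round 1 — Norton, Orwell become insolvent (initial).
  Dover: +10 → 10 < 100
  Elm: +75 → 75 ≥ 70
  Kent: +15 → 15 < 30
  Larch: +40 → 40 ≥ 40
Round 2 — Elm, Larch become insolvent.
  Dover: +30 → 40 < 100
  Hale: +20 → 20 < 50
No further insolvencies.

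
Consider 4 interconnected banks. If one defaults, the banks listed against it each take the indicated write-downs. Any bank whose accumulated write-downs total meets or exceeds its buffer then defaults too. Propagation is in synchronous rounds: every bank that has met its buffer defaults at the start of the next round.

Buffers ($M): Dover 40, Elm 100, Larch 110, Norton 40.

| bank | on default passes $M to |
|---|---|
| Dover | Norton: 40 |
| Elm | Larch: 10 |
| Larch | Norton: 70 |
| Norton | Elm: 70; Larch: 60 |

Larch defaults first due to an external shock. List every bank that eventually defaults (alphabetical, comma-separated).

Round 1 — Larch defaults (initial).
  Norton: +70 → 70 ≥ 40
Round 2 — Norton defaults.
  Elm: +70 → 70 < 100
No further defaults.

Larch, Norton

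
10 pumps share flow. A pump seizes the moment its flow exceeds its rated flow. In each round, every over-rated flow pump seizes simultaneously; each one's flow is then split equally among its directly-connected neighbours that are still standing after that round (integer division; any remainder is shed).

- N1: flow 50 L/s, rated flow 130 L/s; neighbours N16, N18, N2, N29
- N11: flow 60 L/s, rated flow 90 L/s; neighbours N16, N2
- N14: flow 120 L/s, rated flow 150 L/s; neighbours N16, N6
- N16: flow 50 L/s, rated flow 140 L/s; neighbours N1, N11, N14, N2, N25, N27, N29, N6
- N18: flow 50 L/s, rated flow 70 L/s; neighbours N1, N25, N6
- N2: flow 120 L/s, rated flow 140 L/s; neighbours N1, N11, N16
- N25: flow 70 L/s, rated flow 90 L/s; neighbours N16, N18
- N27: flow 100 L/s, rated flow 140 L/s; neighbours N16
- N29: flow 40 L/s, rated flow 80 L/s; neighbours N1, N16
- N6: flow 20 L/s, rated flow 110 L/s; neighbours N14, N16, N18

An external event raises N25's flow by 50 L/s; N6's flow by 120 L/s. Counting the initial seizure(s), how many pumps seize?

Round 1 — N25 at 120 > 90; N6 at 140 > 110. N25, N6 seize.
  N25 sheds 120 L/s to N16, N18: 60 each.
    N16: 50+60 = 110 ≤ 140
    N18: 50+60 = 110 > 70
  N6 sheds 140 L/s to N14, N16, N18: 46 each (2 lost).
    N14: 120+46 = 166 > 150
    N16: 110+46 = 156 > 140
    N18: 110+46 = 156 > 70
Round 2 — N14, N16, N18 seize.
  N14 sheds 166 L/s: no online neighbours, lost.
  N16 sheds 156 L/s to N1, N11, N2, N27, N29: 31 each (1 lost).
    N1: 50+31 = 81 ≤ 130
    N11: 60+31 = 91 > 90
    N2: 120+31 = 151 > 140
    N27: 100+31 = 131 ≤ 140
    N29: 40+31 = 71 ≤ 80
  N18 sheds 156 L/s to N1: 156 each.
    N1: 81+156 = 237 > 130
Round 3 — N1, N11, N2 seize.
  N1 sheds 237 L/s to N29: 237 each.
    N29: 71+237 = 308 > 80
  N11 sheds 91 L/s: no online neighbours, lost.
  N2 sheds 151 L/s: no online neighbours, lost.
Round 4 — N29 seizes.
  N29 sheds 308 L/s: no online neighbours, lost.
No further seizures.

9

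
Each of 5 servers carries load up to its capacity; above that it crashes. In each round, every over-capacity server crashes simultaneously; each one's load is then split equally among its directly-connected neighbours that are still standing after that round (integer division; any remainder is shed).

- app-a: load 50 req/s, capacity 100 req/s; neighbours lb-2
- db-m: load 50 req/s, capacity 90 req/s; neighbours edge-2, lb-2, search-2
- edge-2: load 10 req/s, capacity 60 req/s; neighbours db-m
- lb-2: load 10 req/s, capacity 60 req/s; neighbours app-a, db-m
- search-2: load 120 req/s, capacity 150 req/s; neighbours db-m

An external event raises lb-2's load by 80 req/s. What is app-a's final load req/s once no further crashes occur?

Round 1 — lb-2 at 90 > 60. lb-2 crashes.
  lb-2 sheds 90 req/s to app-a, db-m: 45 each.
    app-a: 50+45 = 95 ≤ 100
    db-m: 50+45 = 95 > 90
Round 2 — db-m crashes.
  db-m sheds 95 req/s to edge-2, search-2: 47 each (1 lost).
    edge-2: 10+47 = 57 ≤ 60
    search-2: 120+47 = 167 > 150
Round 3 — search-2 crashes.
  search-2 sheds 167 req/s: no online neighbours, lost.
No further crashes.

95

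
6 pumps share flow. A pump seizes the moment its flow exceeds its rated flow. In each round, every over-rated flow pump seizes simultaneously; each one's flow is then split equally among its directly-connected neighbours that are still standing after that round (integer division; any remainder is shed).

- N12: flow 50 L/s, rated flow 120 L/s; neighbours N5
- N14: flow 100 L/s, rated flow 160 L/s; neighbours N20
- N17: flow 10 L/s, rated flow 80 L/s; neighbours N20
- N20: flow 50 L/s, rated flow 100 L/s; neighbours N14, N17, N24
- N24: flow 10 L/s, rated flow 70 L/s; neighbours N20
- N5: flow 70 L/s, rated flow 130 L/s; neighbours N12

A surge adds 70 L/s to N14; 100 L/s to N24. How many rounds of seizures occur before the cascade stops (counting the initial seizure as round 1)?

3

Round 1 — N14 at 170 > 160; N24 at 110 > 70. N14, N24 seize.
  N14 sheds 170 L/s to N20: 170 each.
    N20: 50+170 = 220 > 100
  N24 sheds 110 L/s to N20: 110 each.
    N20: 220+110 = 330 > 100
Round 2 — N20 seizes.
  N20 sheds 330 L/s to N17: 330 each.
    N17: 10+330 = 340 > 80
Round 3 — N17 seizes.
  N17 sheds 340 L/s: no online neighbours, lost.
No further seizures.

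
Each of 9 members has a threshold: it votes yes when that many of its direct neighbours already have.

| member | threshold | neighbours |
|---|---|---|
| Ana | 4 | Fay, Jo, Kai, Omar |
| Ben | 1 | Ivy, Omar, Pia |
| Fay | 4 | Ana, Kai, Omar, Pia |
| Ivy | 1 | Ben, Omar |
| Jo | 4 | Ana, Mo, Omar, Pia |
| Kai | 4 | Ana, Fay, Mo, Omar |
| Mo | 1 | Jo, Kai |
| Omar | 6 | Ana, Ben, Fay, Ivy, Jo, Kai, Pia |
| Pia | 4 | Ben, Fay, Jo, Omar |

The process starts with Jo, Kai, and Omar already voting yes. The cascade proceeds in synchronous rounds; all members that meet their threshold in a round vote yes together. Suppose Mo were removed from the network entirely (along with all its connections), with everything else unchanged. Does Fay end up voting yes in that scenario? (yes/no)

With Mo removed:
Round 1 — Jo, Kai, Omar vote yes (initial).
Round 2 — checking thresholds:
  Ana: 3 of 4 neighbours < 4, below threshold.
  Ben: 1 of 3 neighbours ≥ 1, votes yes.
  Fay: 2 of 4 neighbours < 4, below threshold.
  Ivy: 1 of 2 neighbours ≥ 1, votes yes.
  Pia: 2 of 4 neighbours < 4, below threshold.
Round 3 — no new yes votes; cascade stops.

no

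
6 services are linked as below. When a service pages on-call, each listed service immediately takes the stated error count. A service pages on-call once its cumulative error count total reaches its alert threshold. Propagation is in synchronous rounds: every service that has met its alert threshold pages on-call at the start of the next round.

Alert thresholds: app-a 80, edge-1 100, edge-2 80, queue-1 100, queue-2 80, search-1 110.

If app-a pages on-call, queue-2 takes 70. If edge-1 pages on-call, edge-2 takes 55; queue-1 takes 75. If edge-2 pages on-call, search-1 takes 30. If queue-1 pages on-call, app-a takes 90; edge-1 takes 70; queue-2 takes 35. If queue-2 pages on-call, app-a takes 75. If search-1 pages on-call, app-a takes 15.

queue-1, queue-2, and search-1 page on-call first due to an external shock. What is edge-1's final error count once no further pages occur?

70

Round 1 — queue-1, queue-2, search-1 page on-call (initial).
  app-a: +90+75+15 → 180 ≥ 80
  edge-1: +70 → 70 < 100
Round 2 — app-a pages on-call.
No further pages.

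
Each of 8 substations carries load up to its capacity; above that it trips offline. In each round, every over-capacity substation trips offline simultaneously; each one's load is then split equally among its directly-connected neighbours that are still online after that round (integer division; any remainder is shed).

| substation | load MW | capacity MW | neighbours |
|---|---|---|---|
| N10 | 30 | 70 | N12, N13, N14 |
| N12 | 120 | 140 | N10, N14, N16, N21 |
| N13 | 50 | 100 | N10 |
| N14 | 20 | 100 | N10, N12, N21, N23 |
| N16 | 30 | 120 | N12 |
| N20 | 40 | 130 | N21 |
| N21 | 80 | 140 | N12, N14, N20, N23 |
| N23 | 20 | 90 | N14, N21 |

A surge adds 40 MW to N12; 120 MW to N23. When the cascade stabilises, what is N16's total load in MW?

70

Round 1 — N12 at 160 > 140; N23 at 140 > 90. N12, N23 trip offline.
  N12 sheds 160 MW to N10, N14, N16, N21: 40 each.
    N10: 30+40 = 70 ≤ 70
    N14: 20+40 = 60 ≤ 100
    N16: 30+40 = 70 ≤ 120
    N21: 80+40 = 120 ≤ 140
  N23 sheds 140 MW to N14, N21: 70 each.
    N14: 60+70 = 130 > 100
    N21: 120+70 = 190 > 140
Round 2 — N14, N21 trip offline.
  N14 sheds 130 MW to N10: 130 each.
    N10: 70+130 = 200 > 70
  N21 sheds 190 MW to N20: 190 each.
    N20: 40+190 = 230 > 130
Round 3 — N10, N20 trip offline.
  N10 sheds 200 MW to N13: 200 each.
    N13: 50+200 = 250 > 100
  N20 sheds 230 MW: no online neighbours, lost.
Round 4 — N13 trips offline.
  N13 sheds 250 MW: no online neighbours, lost.
No further trips.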